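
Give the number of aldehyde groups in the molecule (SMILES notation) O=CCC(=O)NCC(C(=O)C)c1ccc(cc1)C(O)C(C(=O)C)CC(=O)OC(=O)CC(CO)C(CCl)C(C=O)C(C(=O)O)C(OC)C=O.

3

terminal –CHO: carbonyl C bonded to H and C → aldehyde.
–C(=O)–N– linkage → amide (the N is not an amine).
pendant –COCH3: carbonyl C bonded to two carbons → ketone.
para-disubstituted benzene ring → arene.
–OH on an sp³ carbon → alcohol (secondary).
pendant –COCH3: carbonyl C bonded to two carbons → ketone.
two acyl groups sharing one oxygen, –C(=O)–O–C(=O)– → anhydride.
pendant –CH2OH on an sp³ backbone C → alcohol.
pendant –CH2X: halogen on sp³ carbon → alkyl halide.
pendant –CHO: carbonyl C bonded to C and H → aldehyde.
pendant –COOH: carbonyl C bonded to C and –OH → carboxylic acid.
pendant –OCH3: C–O–C with sp³ C, no adjacent C=O → ether.
terminal –CHO: carbonyl C bonded to H and C → aldehyde.
Aldehyde appears at: OHC, CH(CHO), CHO → 3.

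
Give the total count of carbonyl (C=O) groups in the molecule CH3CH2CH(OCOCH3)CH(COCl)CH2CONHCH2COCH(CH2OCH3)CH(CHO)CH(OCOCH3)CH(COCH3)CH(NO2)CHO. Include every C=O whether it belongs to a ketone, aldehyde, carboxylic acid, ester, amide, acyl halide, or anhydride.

CH(OCOCH3): ester, 1 C=O (running total 1).
CH(COCl): acyl halide, 1 C=O (running total 2).
CH2CONHCH2: amide, 1 C=O (running total 3).
CO: ketone, 1 C=O (running total 4).
CH(CHO): aldehyde, 1 C=O (running total 5).
CH(OCOCH3): ester, 1 C=O (running total 6).
CH(COCH3): ketone, 1 C=O (running total 7).
CHO: aldehyde, 1 C=O (running total 8).

8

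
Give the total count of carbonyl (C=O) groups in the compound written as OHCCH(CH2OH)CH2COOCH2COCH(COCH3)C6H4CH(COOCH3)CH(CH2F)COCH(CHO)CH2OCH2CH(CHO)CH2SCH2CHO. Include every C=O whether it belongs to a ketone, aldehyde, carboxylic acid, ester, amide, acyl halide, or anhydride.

OHC: aldehyde, 1 C=O (running total 1).
CH2COOCH2: ester, 1 C=O (running total 2).
CO: ketone, 1 C=O (running total 3).
CH(COCH3): ketone, 1 C=O (running total 4).
CH(COOCH3): ester, 1 C=O (running total 5).
CO: ketone, 1 C=O (running total 6).
CH(CHO): aldehyde, 1 C=O (running total 7).
CH(CHO): aldehyde, 1 C=O (running total 8).
CHO: aldehyde, 1 C=O (running total 9).

9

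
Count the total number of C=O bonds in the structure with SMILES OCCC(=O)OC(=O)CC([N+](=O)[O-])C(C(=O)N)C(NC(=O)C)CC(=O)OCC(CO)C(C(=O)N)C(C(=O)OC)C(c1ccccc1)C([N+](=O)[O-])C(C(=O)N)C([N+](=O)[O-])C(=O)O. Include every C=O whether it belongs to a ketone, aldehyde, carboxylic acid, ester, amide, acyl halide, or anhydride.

CH2CO-O-COCH2: anhydride, 2 C=O (running total 2).
CH(CONH2): amide, 1 C=O (running total 3).
CH(NHCOCH3): amide, 1 C=O (running total 4).
CH2COOCH2: ester, 1 C=O (running total 5).
CH(CONH2): amide, 1 C=O (running total 6).
CH(COOCH3): ester, 1 C=O (running total 7).
CH(CONH2): amide, 1 C=O (running total 8).
COOH: carboxylic acid, 1 C=O (running total 9).

9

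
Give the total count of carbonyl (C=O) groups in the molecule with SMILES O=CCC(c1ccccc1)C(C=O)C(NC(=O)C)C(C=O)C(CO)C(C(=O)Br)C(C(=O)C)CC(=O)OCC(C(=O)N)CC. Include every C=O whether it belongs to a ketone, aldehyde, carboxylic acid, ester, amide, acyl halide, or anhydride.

8

OHC: aldehyde, 1 C=O (running total 1).
CH(CHO): aldehyde, 1 C=O (running total 2).
CH(NHCOCH3): amide, 1 C=O (running total 3).
CH(CHO): aldehyde, 1 C=O (running total 4).
CH(COBr): acyl halide, 1 C=O (running total 5).
CH(COCH3): ketone, 1 C=O (running total 6).
CH2COOCH2: ester, 1 C=O (running total 7).
CH(CONH2): amide, 1 C=O (running total 8).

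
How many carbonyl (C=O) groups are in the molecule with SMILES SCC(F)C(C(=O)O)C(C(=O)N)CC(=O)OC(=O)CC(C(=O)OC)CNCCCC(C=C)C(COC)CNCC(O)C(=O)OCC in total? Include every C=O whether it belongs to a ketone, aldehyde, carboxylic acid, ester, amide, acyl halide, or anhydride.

CH(COOH): carboxylic acid, 1 C=O (running total 1).
CH(CONH2): amide, 1 C=O (running total 2).
CH2CO-O-COCH2: anhydride, 2 C=O (running total 4).
CH(COOCH3): ester, 1 C=O (running total 5).
COOCH2CH3: ester, 1 C=O (running total 6).

6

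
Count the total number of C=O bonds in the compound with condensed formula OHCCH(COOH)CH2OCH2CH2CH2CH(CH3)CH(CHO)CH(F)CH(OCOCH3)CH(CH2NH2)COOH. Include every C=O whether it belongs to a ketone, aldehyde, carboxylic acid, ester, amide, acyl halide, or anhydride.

OHC: aldehyde, 1 C=O (running total 1).
CH(COOH): carboxylic acid, 1 C=O (running total 2).
CH(CHO): aldehyde, 1 C=O (running total 3).
CH(OCOCH3): ester, 1 C=O (running total 4).
COOH: carboxylic acid, 1 C=O (running total 5).

5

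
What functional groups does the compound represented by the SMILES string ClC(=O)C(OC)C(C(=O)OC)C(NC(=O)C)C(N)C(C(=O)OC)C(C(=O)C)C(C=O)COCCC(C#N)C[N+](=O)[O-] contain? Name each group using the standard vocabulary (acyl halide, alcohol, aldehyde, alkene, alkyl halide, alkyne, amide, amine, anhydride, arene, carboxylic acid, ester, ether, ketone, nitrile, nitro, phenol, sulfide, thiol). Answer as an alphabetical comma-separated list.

acyl halide, aldehyde, amide, amine, ester, ether, ketone, nitrile, nitro

Working along the chain:
  ClCO: –C(=O)Cl: carbonyl C bonded to C and to a halogen → acyl halide (not alkyl halide).
  CH(OCH3): pendant –OCH3: C–O–C with sp³ C, no adjacent C=O → ether.
  CH(COOCH3): pendant –COOCH3: carbonyl C bonded to C and –OCH3 → ester.
  CH(NHCOCH3): pendant –NHC(=O)CH3: N bonded to a carbonyl → amide (not amine).
  CH(NH2): –NH2 on an sp³ carbon with no adjacent C=O → amine.
  CH(COOCH3): pendant –COOCH3: carbonyl C bonded to C and –OCH3 → ester.
  CH(COCH3): pendant –COCH3: carbonyl C bonded to two carbons → ketone.
  CH(CHO): pendant –CHO: carbonyl C bonded to C and H → aldehyde.
  CH2OCH2: C–O–C with sp³ carbons on both sides and no adjacent C=O → ether.
  CH(CN): pendant –C≡N: nitrile.
  CH2NO2: –NO2 on carbon → nitro group.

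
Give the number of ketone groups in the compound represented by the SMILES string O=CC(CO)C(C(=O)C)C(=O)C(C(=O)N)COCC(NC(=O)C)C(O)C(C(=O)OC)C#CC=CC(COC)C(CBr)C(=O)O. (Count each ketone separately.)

terminal –CHO: carbonyl C bonded to H and C → aldehyde.
pendant –CH2OH on an sp³ backbone C → alcohol.
pendant –COCH3: carbonyl C bonded to two carbons → ketone.
–C(=O)– with carbon on both sides → ketone.
pendant –CONH2: carbonyl C bonded to C and N → amide.
C–O–C with sp³ carbons on both sides and no adjacent C=O → ether.
pendant –NHC(=O)CH3: N bonded to a carbonyl → amide (not amine).
–OH on an sp³ carbon → alcohol (secondary).
pendant –COOCH3: carbonyl C bonded to C and –OCH3 → ester.
C≡C triple bond → alkyne.
C=C double bond → alkene.
pendant –CH2OCH3: C–O–C linkage → ether.
pendant –CH2X: halogen on sp³ carbon → alkyl halide.
–COOH: carbonyl C bonded to –OH and C → carboxylic acid (the –OH is not a separate alcohol).
Ketone appears at: CH(COCH3), CO → 2.

2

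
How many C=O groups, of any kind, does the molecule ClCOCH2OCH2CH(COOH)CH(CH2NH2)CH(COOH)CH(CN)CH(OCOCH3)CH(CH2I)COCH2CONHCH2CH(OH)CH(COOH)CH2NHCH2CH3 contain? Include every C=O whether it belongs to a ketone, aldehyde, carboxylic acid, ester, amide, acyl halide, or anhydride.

7

ClCO: acyl halide, 1 C=O (running total 1).
CH(COOH): carboxylic acid, 1 C=O (running total 2).
CH(COOH): carboxylic acid, 1 C=O (running total 3).
CH(OCOCH3): ester, 1 C=O (running total 4).
CO: ketone, 1 C=O (running total 5).
CH2CONHCH2: amide, 1 C=O (running total 6).
CH(COOH): carboxylic acid, 1 C=O (running total 7).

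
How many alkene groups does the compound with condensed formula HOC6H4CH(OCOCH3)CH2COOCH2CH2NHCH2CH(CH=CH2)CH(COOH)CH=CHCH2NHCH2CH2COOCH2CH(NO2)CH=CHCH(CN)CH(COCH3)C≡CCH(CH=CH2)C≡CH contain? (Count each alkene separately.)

Working along the chain:
  HOC6H4: –OH attached directly to an aromatic ring → phenol (not alcohol); the ring itself is an arene.
  CH(OCOCH3): pendant –OC(=O)CH3: an acyloxy group → ester.
  CH2COOCH2: –C(=O)–O–C with C on the carbonyl side → ester.
  CH2NHCH2: C–N–C with sp³ carbons and no adjacent C=O → amine (secondary).
  CH(CH=CH2): pendant –CH=CH2: C=C double bond → alkene.
  CH(COOH): pendant –COOH: carbonyl C bonded to C and –OH → carboxylic acid.
  CH=CH: C=C double bond → alkene.
  CH2NHCH2: C–N–C with sp³ carbons and no adjacent C=O → amine (secondary).
  CH2COOCH2: –C(=O)–O–C with C on the carbonyl side → ester.
  CH(NO2): –NO2 on an sp³ carbon → nitro (the N=O is not a carbonyl).
  CH=CH: C=C double bond → alkene.
  CH(CN): pendant –C≡N: nitrile.
  CH(COCH3): pendant –COCH3: carbonyl C bonded to two carbons → ketone.
  C≡C: C≡C triple bond → alkyne.
  CH(CH=CH2): pendant –CH=CH2: C=C double bond → alkene.
  C≡CH: C≡C triple bond → alkyne.
Alkene appears at: CH(CH=CH2), CH=CH, CH=CH, CH(CH=CH2) → 4.

4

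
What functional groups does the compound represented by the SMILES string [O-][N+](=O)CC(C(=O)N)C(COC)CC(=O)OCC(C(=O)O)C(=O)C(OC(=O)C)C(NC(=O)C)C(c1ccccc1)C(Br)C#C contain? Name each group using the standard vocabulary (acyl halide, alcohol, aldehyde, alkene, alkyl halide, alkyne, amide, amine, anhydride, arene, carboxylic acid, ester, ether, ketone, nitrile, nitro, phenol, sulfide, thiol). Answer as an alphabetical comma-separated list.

Taking each segment in turn:
  O2NCH2: –NO2 on carbon → nitro group.
  CH(CONH2): pendant –CONH2: carbonyl C bonded to C and N → amide.
  CH(CH2OCH3): pendant –CH2OCH3: C–O–C linkage → ether.
  CH2COOCH2: –C(=O)–O–C with C on the carbonyl side → ester.
  CH(COOH): pendant –COOH: carbonyl C bonded to C and –OH → carboxylic acid.
  CO: –C(=O)– with carbon on both sides → ketone.
  CH(OCOCH3): pendant –OC(=O)CH3: an acyloxy group → ester.
  CH(NHCOCH3): pendant –NHC(=O)CH3: N bonded to a carbonyl → amide (not amine).
  CH(C6H5): pendant –C6H5: benzene ring → arene.
  CH(Br): halogen on an sp³ carbon → alkyl halide.
  C≡CH: C≡C triple bond → alkyne.

alkyl halide, alkyne, amide, arene, carboxylic acid, ester, ether, ketone, nitro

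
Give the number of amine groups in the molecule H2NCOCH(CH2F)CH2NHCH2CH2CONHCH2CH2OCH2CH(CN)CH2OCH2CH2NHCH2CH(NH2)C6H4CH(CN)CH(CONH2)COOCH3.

–C(=O)NH2: carbonyl C bonded to C and to N → amide (the N is not a separate amine).
pendant –CH2X: halogen on sp³ carbon → alkyl halide.
C–N–C with sp³ carbons and no adjacent C=O → amine (secondary).
–C(=O)–N– linkage → amide (the N is not an amine).
C–O–C with sp³ carbons on both sides and no adjacent C=O → ether.
pendant –C≡N: nitrile.
C–O–C with sp³ carbons on both sides and no adjacent C=O → ether.
C–N–C with sp³ carbons and no adjacent C=O → amine (secondary).
–NH2 on an sp³ carbon with no adjacent C=O → amine.
para-disubstituted benzene ring → arene.
pendant –C≡N: nitrile.
pendant –CONH2: carbonyl C bonded to C and N → amide.
–C(=O)OCH3: carbonyl C bonded to C and to –OCH3 → ester (not ketone + ether).
Amine appears at: CH2NHCH2, CH2NHCH2, CH(NH2) → 3.

3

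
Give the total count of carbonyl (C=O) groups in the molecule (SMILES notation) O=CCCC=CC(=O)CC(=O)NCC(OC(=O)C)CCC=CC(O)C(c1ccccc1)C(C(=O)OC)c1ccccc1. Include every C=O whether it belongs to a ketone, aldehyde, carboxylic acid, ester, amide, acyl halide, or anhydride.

OHC: aldehyde, 1 C=O (running total 1).
CO: ketone, 1 C=O (running total 2).
CH2CONHCH2: amide, 1 C=O (running total 3).
CH(OCOCH3): ester, 1 C=O (running total 4).
CH(COOCH3): ester, 1 C=O (running total 5).

5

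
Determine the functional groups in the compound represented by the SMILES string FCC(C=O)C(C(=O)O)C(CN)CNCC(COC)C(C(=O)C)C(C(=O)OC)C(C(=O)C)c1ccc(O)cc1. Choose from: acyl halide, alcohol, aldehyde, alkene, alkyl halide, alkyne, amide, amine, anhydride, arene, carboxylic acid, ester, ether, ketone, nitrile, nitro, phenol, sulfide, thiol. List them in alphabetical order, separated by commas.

aldehyde, alkyl halide, amine, arene, carboxylic acid, ester, ether, ketone, phenol

halogen on an sp³ carbon → alkyl halide.
pendant –CHO: carbonyl C bonded to C and H → aldehyde.
pendant –COOH: carbonyl C bonded to C and –OH → carboxylic acid.
pendant –CH2NH2: N on sp³ C, no adjacent C=O → amine.
C–N–C with sp³ carbons and no adjacent C=O → amine (secondary).
pendant –CH2OCH3: C–O–C linkage → ether.
pendant –COCH3: carbonyl C bonded to two carbons → ketone.
pendant –COOCH3: carbonyl C bonded to C and –OCH3 → ester.
pendant –COCH3: carbonyl C bonded to two carbons → ketone.
–OH attached directly to an aromatic ring → phenol (not alcohol); the ring itself is an arene.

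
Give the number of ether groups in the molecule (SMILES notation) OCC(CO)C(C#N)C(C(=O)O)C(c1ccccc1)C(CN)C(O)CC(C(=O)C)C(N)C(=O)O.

0

HO– on an sp³ carbon → alcohol.
pendant –CH2OH on an sp³ backbone C → alcohol.
pendant –C≡N: nitrile.
pendant –COOH: carbonyl C bonded to C and –OH → carboxylic acid.
pendant –C6H5: benzene ring → arene.
pendant –CH2NH2: N on sp³ C, no adjacent C=O → amine.
–OH on an sp³ carbon → alcohol (secondary).
pendant –COCH3: carbonyl C bonded to two carbons → ketone.
–NH2 on an sp³ carbon with no adjacent C=O → amine.
–COOH: carbonyl C bonded to –OH and C → carboxylic acid (the –OH is not a separate alcohol).
No segment is a ether: HOCH2 is alcohol, not ether; CH(CH2OH) is alcohol, not ether; CH(OH) is alcohol, not ether. → 0.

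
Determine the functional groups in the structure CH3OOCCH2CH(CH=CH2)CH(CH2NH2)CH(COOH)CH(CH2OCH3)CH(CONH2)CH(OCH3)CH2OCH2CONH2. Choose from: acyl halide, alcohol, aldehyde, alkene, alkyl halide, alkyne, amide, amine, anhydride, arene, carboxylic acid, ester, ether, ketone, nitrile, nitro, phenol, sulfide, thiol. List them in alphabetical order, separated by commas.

alkene, amide, amine, carboxylic acid, ester, ether

Working along the chain:
  CH3OOC: CH3O–C(=O)–: carbonyl C bonded to C and to –OCH3 → ester (not ketone + ether).
  CH(CH=CH2): pendant –CH=CH2: C=C double bond → alkene.
  CH(CH2NH2): pendant –CH2NH2: N on sp³ C, no adjacent C=O → amine.
  CH(COOH): pendant –COOH: carbonyl C bonded to C and –OH → carboxylic acid.
  CH(CH2OCH3): pendant –CH2OCH3: C–O–C linkage → ether.
  CH(CONH2): pendant –CONH2: carbonyl C bonded to C and N → amide.
  CH(OCH3): pendant –OCH3: C–O–C with sp³ C, no adjacent C=O → ether.
  CH2OCH2: C–O–C with sp³ carbons on both sides and no adjacent C=O → ether.
  CONH2: –C(=O)NH2: carbonyl C bonded to C and to N → amide (the N is not a separate amine).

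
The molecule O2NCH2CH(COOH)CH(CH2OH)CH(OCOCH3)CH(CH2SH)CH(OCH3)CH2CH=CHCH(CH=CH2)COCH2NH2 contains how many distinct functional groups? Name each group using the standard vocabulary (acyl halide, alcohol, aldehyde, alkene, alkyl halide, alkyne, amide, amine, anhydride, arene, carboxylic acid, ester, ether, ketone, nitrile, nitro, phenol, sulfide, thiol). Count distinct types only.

9

Working along the chain:
  O2NCH2: –NO2 on carbon → nitro group.
  CH(COOH): pendant –COOH: carbonyl C bonded to C and –OH → carboxylic acid.
  CH(CH2OH): pendant –CH2OH on an sp³ backbone C → alcohol.
  CH(OCOCH3): pendant –OC(=O)CH3: an acyloxy group → ester.
  CH(CH2SH): pendant –CH2SH → thiol.
  CH(OCH3): pendant –OCH3: C–O–C with sp³ C, no adjacent C=O → ether.
  CH=CH: C=C double bond → alkene.
  CH(CH=CH2): pendant –CH=CH2: C=C double bond → alkene.
  CO: –C(=O)– with carbon on both sides → ketone.
  CH2NH2: –NH2 on an sp³ carbon with no adjacent C=O → amine.
Distinct types present: alcohol, alkene, amine, carboxylic acid, ester, ether, ketone, nitro, thiol.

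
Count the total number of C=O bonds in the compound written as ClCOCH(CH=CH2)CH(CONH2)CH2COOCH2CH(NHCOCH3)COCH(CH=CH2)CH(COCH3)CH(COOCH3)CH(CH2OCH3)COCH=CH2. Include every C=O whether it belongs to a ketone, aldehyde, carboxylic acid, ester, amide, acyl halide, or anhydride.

ClCO: acyl halide, 1 C=O (running total 1).
CH(CONH2): amide, 1 C=O (running total 2).
CH2COOCH2: ester, 1 C=O (running total 3).
CH(NHCOCH3): amide, 1 C=O (running total 4).
CO: ketone, 1 C=O (running total 5).
CH(COCH3): ketone, 1 C=O (running total 6).
CH(COOCH3): ester, 1 C=O (running total 7).
CO: ketone, 1 C=O (running total 8).

8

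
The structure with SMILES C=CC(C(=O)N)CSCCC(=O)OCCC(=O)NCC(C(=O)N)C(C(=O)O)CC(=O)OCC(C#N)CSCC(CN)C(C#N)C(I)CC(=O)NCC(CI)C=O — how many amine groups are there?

C=C double bond → alkene.
pendant –CONH2: carbonyl C bonded to C and N → amide.
C–S–C linkage → sulfide (thioether).
–C(=O)–O–C with C on the carbonyl side → ester.
–C(=O)–N– linkage → amide (the N is not an amine).
pendant –CONH2: carbonyl C bonded to C and N → amide.
pendant –COOH: carbonyl C bonded to C and –OH → carboxylic acid.
–C(=O)–O–C with C on the carbonyl side → ester.
pendant –C≡N: nitrile.
C–S–C linkage → sulfide (thioether).
pendant –CH2NH2: N on sp³ C, no adjacent C=O → amine.
pendant –C≡N: nitrile.
halogen on an sp³ carbon → alkyl halide.
–C(=O)–N– linkage → amide (the N is not an amine).
pendant –CH2X: halogen on sp³ carbon → alkyl halide.
terminal –CHO: carbonyl C bonded to H and C → aldehyde.
Amine appears at: CH(CH2NH2) → 1.

1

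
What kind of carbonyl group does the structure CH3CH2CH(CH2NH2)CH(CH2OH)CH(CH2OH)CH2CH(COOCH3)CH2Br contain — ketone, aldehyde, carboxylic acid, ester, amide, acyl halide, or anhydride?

ester

The carbonyl is in the CH(COOCH3) segment: pendant –COOCH3: carbonyl C bonded to C and –OCH3 → ester.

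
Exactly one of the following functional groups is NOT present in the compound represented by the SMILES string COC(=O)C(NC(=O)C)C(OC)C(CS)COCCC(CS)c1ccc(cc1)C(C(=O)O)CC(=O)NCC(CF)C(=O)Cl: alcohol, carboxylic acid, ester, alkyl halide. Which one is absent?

alcohol

alkyl halide: present (CH(CH2F) — pendant –CH2X: halogen on sp³ carbon → alkyl halide).
ester: present (CH3OOC — CH3O–C(=O)–: carbonyl C bonded to C and to –OCH3 → ester (not ketone + ether)).
carboxylic acid: present (CH(COOH) — pendant –COOH: carbonyl C bonded to C and –OH → carboxylic acid).
alcohol: absent. In CH(COOH), the –OH sits on a carbonyl carbon, making it part of a carboxylic acid, not an alcohol.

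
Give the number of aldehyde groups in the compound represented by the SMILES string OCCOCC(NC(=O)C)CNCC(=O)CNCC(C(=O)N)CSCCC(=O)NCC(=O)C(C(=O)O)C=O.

1

Taking each segment in turn:
  HOCH2: HO– on an sp³ carbon → alcohol.
  CH2OCH2: C–O–C with sp³ carbons on both sides and no adjacent C=O → ether.
  CH(NHCOCH3): pendant –NHC(=O)CH3: N bonded to a carbonyl → amide (not amine).
  CH2NHCH2: C–N–C with sp³ carbons and no adjacent C=O → amine (secondary).
  CO: –C(=O)– with carbon on both sides → ketone.
  CH2NHCH2: C–N–C with sp³ carbons and no adjacent C=O → amine (secondary).
  CH(CONH2): pendant –CONH2: carbonyl C bonded to C and N → amide.
  CH2SCH2: C–S–C linkage → sulfide (thioether).
  CH2CONHCH2: –C(=O)–N– linkage → amide (the N is not an amine).
  CO: –C(=O)– with carbon on both sides → ketone.
  CH(COOH): pendant –COOH: carbonyl C bonded to C and –OH → carboxylic acid.
  CHO: terminal –CHO: carbonyl C bonded to H and C → aldehyde.
Aldehyde appears at: CHO → 1.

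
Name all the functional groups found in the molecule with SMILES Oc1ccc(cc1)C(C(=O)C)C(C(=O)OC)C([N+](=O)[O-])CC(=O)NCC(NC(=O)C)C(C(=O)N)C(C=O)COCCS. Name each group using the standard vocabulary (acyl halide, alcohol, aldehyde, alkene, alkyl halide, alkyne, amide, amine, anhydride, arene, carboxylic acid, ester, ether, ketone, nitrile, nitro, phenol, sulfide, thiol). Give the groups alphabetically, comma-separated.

aldehyde, amide, arene, ester, ether, ketone, nitro, phenol, thiol

Working along the chain:
  HOC6H4: –OH attached directly to an aromatic ring → phenol (not alcohol); the ring itself is an arene.
  CH(COCH3): pendant –COCH3: carbonyl C bonded to two carbons → ketone.
  CH(COOCH3): pendant –COOCH3: carbonyl C bonded to C and –OCH3 → ester.
  CH(NO2): –NO2 on an sp³ carbon → nitro (the N=O is not a carbonyl).
  CH2CONHCH2: –C(=O)–N– linkage → amide (the N is not an amine).
  CH(NHCOCH3): pendant –NHC(=O)CH3: N bonded to a carbonyl → amide (not amine).
  CH(CONH2): pendant –CONH2: carbonyl C bonded to C and N → amide.
  CH(CHO): pendant –CHO: carbonyl C bonded to C and H → aldehyde.
  CH2OCH2: C–O–C with sp³ carbons on both sides and no adjacent C=O → ether.
  CH2SH: –SH on an sp³ carbon → thiol.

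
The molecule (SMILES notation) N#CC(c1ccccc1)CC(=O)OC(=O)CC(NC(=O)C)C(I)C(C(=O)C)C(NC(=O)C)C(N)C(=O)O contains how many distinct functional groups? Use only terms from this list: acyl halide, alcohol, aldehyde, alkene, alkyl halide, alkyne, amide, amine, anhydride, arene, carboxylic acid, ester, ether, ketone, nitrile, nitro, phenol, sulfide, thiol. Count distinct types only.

Working along the chain:
  N≡C: N≡C–: carbon triple-bonded to nitrogen → nitrile.
  CH(C6H5): pendant –C6H5: benzene ring → arene.
  CH2CO-O-COCH2: two acyl groups sharing one oxygen, –C(=O)–O–C(=O)– → anhydride.
  CH(NHCOCH3): pendant –NHC(=O)CH3: N bonded to a carbonyl → amide (not amine).
  CH(I): halogen on an sp³ carbon → alkyl halide.
  CH(COCH3): pendant –COCH3: carbonyl C bonded to two carbons → ketone.
  CH(NHCOCH3): pendant –NHC(=O)CH3: N bonded to a carbonyl → amide (not amine).
  CH(NH2): –NH2 on an sp³ carbon with no adjacent C=O → amine.
  COOH: –COOH: carbonyl C bonded to –OH and C → carboxylic acid (the –OH is not a separate alcohol).
Distinct types present: alkyl halide, amide, amine, anhydride, arene, carboxylic acid, ketone, nitrile.

8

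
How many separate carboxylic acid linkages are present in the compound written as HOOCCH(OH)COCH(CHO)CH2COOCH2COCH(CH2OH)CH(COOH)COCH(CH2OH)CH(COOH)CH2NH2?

Taking each segment in turn:
  HOOC: –COOH: carbonyl C bonded to –OH and C → carboxylic acid (the –OH is not a separate alcohol).
  CH(OH): –OH on an sp³ carbon → alcohol (secondary).
  CO: –C(=O)– with carbon on both sides → ketone.
  CH(CHO): pendant –CHO: carbonyl C bonded to C and H → aldehyde.
  CH2COOCH2: –C(=O)–O–C with C on the carbonyl side → ester.
  CO: –C(=O)– with carbon on both sides → ketone.
  CH(CH2OH): pendant –CH2OH on an sp³ backbone C → alcohol.
  CH(COOH): pendant –COOH: carbonyl C bonded to C and –OH → carboxylic acid.
  CO: –C(=O)– with carbon on both sides → ketone.
  CH(CH2OH): pendant –CH2OH on an sp³ backbone C → alcohol.
  CH(COOH): pendant –COOH: carbonyl C bonded to C and –OH → carboxylic acid.
  CH2NH2: –NH2 on an sp³ carbon with no adjacent C=O → amine.
Carboxylic acid appears at: HOOC, CH(COOH), CH(COOH) → 3.

3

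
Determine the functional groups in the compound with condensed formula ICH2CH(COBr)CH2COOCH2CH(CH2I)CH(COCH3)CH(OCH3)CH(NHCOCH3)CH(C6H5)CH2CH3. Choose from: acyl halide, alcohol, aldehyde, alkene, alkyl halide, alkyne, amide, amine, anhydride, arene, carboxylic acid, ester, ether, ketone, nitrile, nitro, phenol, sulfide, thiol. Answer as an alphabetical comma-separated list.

acyl halide, alkyl halide, amide, arene, ester, ether, ketone

Reading the structure from left to right:
  ICH2: halogen on an sp³ carbon → alkyl halide.
  CH(COBr): pendant –C(=O)X: carbonyl C bonded to C and halogen → acyl halide.
  CH2COOCH2: –C(=O)–O–C with C on the carbonyl side → ester.
  CH(CH2I): pendant –CH2X: halogen on sp³ carbon → alkyl halide.
  CH(COCH3): pendant –COCH3: carbonyl C bonded to two carbons → ketone.
  CH(OCH3): pendant –OCH3: C–O–C with sp³ C, no adjacent C=O → ether.
  CH(NHCOCH3): pendant –NHC(=O)CH3: N bonded to a carbonyl → amide (not amine).
  CH(C6H5): pendant –C6H5: benzene ring → arene.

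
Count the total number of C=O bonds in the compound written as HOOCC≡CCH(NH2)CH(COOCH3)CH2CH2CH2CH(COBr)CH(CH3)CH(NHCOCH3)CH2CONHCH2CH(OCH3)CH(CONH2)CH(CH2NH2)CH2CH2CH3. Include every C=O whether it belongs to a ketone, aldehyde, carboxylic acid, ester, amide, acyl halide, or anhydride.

HOOC: carboxylic acid, 1 C=O (running total 1).
CH(COOCH3): ester, 1 C=O (running total 2).
CH(COBr): acyl halide, 1 C=O (running total 3).
CH(NHCOCH3): amide, 1 C=O (running total 4).
CH2CONHCH2: amide, 1 C=O (running total 5).
CH(CONH2): amide, 1 C=O (running total 6).

6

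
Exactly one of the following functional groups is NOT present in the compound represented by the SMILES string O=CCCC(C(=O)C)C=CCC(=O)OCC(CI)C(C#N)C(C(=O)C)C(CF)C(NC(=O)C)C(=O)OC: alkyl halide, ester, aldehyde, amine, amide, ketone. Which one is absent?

alkyl halide: present (CH(CH2I) — pendant –CH2X: halogen on sp³ carbon → alkyl halide).
aldehyde: present (OHC — terminal –CHO: carbonyl C bonded to H and C → aldehyde).
amide: present (CH(NHCOCH3) — pendant –NHC(=O)CH3: N bonded to a carbonyl → amide (not amine)).
ester: present (CH2COOCH2 — –C(=O)–O–C with C on the carbonyl side → ester).
ketone: present (CH(COCH3) — pendant –COCH3: carbonyl C bonded to two carbons → ketone).
amine: absent. In CH(NHCOCH3), the nitrogen is bonded directly to a carbonyl carbon, making it part of an amide, not a free amine.

amine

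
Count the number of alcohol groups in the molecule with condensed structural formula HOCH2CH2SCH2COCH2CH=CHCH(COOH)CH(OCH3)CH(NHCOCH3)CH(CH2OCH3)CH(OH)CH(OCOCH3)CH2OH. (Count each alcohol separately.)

3

Taking each segment in turn:
  HOCH2: HO– on an sp³ carbon → alcohol.
  CH2SCH2: C–S–C linkage → sulfide (thioether).
  CO: –C(=O)– with carbon on both sides → ketone.
  CH=CH: C=C double bond → alkene.
  CH(COOH): pendant –COOH: carbonyl C bonded to C and –OH → carboxylic acid.
  CH(OCH3): pendant –OCH3: C–O–C with sp³ C, no adjacent C=O → ether.
  CH(NHCOCH3): pendant –NHC(=O)CH3: N bonded to a carbonyl → amide (not amine).
  CH(CH2OCH3): pendant –CH2OCH3: C–O–C linkage → ether.
  CH(OH): –OH on an sp³ carbon → alcohol (secondary).
  CH(OCOCH3): pendant –OC(=O)CH3: an acyloxy group → ester.
  CH2OH: –OH on an sp³ carbon → alcohol.
Alcohol appears at: HOCH2, CH(OH), CH2OH → 3.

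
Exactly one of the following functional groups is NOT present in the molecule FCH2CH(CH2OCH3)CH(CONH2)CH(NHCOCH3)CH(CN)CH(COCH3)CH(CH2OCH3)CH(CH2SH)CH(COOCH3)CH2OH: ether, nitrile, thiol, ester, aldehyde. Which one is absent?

aldehyde

nitrile: present (CH(CN) — pendant –C≡N: nitrile).
ether: present (CH(CH2OCH3) — pendant –CH2OCH3: C–O–C linkage → ether).
thiol: present (CH(CH2SH) — pendant –CH2SH → thiol).
ester: present (CH(COOCH3) — pendant –COOCH3: carbonyl C bonded to C and –OCH3 → ester).
aldehyde: absent. In CH(COCH3), the carbonyl carbon is bonded to two carbons, so it is a ketone, not an aldehyde.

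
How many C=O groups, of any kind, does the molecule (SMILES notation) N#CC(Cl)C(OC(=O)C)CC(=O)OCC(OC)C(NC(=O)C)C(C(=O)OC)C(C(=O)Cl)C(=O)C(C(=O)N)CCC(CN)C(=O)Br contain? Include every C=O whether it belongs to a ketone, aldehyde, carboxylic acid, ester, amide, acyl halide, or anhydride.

CH(OCOCH3): ester, 1 C=O (running total 1).
CH2COOCH2: ester, 1 C=O (running total 2).
CH(NHCOCH3): amide, 1 C=O (running total 3).
CH(COOCH3): ester, 1 C=O (running total 4).
CH(COCl): acyl halide, 1 C=O (running total 5).
CO: ketone, 1 C=O (running total 6).
CH(CONH2): amide, 1 C=O (running total 7).
COBr: acyl halide, 1 C=O (running total 8).

8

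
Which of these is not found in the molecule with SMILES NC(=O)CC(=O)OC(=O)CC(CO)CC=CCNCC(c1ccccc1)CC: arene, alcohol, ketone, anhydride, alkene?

alcohol: present (CH(CH2OH) — pendant –CH2OH on an sp³ backbone C → alcohol).
arene: present (CH(C6H5) — pendant –C6H5: benzene ring → arene).
anhydride: present (CH2CO-O-COCH2 — two acyl groups sharing one oxygen, –C(=O)–O–C(=O)– → anhydride).
alkene: present (CH=CH — C=C double bond → alkene).
ketone: absent. In H2NCO, the C=O is bonded to nitrogen, which defines an amide, not a ketone. In CH2CO-O-COCH2, the two C=O groups share a bridging oxygen, which is an anhydride linkage, not a ketone.

ketone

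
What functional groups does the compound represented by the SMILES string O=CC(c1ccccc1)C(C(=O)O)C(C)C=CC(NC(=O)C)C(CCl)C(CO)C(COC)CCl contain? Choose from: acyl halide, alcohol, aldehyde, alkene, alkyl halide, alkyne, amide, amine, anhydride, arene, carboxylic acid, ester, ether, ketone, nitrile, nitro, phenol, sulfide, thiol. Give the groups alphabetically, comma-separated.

terminal –CHO: carbonyl C bonded to H and C → aldehyde.
pendant –C6H5: benzene ring → arene.
pendant –COOH: carbonyl C bonded to C and –OH → carboxylic acid.
C=C double bond → alkene.
pendant –NHC(=O)CH3: N bonded to a carbonyl → amide (not amine).
pendant –CH2X: halogen on sp³ carbon → alkyl halide.
pendant –CH2OH on an sp³ backbone C → alcohol.
pendant –CH2OCH3: C–O–C linkage → ether.
halogen on an sp³ carbon → alkyl halide.

alcohol, aldehyde, alkene, alkyl halide, amide, arene, carboxylic acid, ether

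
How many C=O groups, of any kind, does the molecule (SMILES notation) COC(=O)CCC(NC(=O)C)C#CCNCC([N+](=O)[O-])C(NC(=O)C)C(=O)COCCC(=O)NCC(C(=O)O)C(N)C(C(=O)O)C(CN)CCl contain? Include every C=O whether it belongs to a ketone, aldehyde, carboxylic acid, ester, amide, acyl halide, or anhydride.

CH3OOC: ester, 1 C=O (running total 1).
CH(NHCOCH3): amide, 1 C=O (running total 2).
CH(NHCOCH3): amide, 1 C=O (running total 3).
CO: ketone, 1 C=O (running total 4).
CH2CONHCH2: amide, 1 C=O (running total 5).
CH(COOH): carboxylic acid, 1 C=O (running total 6).
CH(COOH): carboxylic acid, 1 C=O (running total 7).

7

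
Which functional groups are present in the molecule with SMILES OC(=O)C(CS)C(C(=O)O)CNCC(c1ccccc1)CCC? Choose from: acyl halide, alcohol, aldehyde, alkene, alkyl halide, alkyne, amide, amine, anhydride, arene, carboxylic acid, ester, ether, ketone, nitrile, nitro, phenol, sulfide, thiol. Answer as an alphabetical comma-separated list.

amine, arene, carboxylic acid, thiol

–COOH: carbonyl C bonded to –OH and C → carboxylic acid (the –OH is not a separate alcohol).
pendant –CH2SH → thiol.
pendant –COOH: carbonyl C bonded to C and –OH → carboxylic acid.
C–N–C with sp³ carbons and no adjacent C=O → amine (secondary).
pendant –C6H5: benzene ring → arene.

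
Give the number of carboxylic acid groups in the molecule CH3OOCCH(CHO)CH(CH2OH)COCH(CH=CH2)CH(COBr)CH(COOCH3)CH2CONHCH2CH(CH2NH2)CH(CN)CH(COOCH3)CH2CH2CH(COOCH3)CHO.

CH3O–C(=O)–: carbonyl C bonded to C and to –OCH3 → ester (not ketone + ether).
pendant –CHO: carbonyl C bonded to C and H → aldehyde.
pendant –CH2OH on an sp³ backbone C → alcohol.
–C(=O)– with carbon on both sides → ketone.
pendant –CH=CH2: C=C double bond → alkene.
pendant –C(=O)X: carbonyl C bonded to C and halogen → acyl halide.
pendant –COOCH3: carbonyl C bonded to C and –OCH3 → ester.
–C(=O)–N– linkage → amide (the N is not an amine).
pendant –CH2NH2: N on sp³ C, no adjacent C=O → amine.
pendant –C≡N: nitrile.
pendant –COOCH3: carbonyl C bonded to C and –OCH3 → ester.
pendant –COOCH3: carbonyl C bonded to C and –OCH3 → ester.
terminal –CHO: carbonyl C bonded to H and C → aldehyde.
No segment is a carboxylic acid: CH3OOC is ester, not carboxylic acid; CH(CHO) is aldehyde, not carboxylic acid; CH(CH2OH) is alcohol, not carboxylic acid. → 0.

0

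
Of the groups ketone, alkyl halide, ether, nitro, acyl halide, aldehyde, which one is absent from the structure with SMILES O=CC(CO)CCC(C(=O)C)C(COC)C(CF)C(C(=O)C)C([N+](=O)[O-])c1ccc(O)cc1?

alkyl halide: present (CH(CH2F) — pendant –CH2X: halogen on sp³ carbon → alkyl halide).
nitro: present (CH(NO2) — –NO2 on an sp³ carbon → nitro (the N=O is not a carbonyl)).
aldehyde: present (OHC — terminal –CHO: carbonyl C bonded to H and C → aldehyde).
ether: present (CH(CH2OCH3) — pendant –CH2OCH3: C–O–C linkage → ether).
ketone: present (CH(COCH3) — pendant –COCH3: carbonyl C bonded to two carbons → ketone).
acyl halide: no segment matches this pattern.

acyl halide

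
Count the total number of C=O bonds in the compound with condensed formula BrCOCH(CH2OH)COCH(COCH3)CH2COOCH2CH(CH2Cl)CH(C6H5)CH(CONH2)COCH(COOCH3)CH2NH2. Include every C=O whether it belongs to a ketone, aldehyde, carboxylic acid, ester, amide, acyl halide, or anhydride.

BrCO: acyl halide, 1 C=O (running total 1).
CO: ketone, 1 C=O (running total 2).
CH(COCH3): ketone, 1 C=O (running total 3).
CH2COOCH2: ester, 1 C=O (running total 4).
CH(CONH2): amide, 1 C=O (running total 5).
CO: ketone, 1 C=O (running total 6).
CH(COOCH3): ester, 1 C=O (running total 7).

7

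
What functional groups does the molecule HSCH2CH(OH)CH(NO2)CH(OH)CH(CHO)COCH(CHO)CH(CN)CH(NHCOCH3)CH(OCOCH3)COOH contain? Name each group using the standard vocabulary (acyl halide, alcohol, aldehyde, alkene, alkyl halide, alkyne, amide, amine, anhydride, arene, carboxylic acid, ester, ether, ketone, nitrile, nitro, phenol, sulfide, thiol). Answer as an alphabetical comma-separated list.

Taking each segment in turn:
  HSCH2: –SH on an sp³ carbon → thiol.
  CH(OH): –OH on an sp³ carbon → alcohol (secondary).
  CH(NO2): –NO2 on an sp³ carbon → nitro (the N=O is not a carbonyl).
  CH(OH): –OH on an sp³ carbon → alcohol (secondary).
  CH(CHO): pendant –CHO: carbonyl C bonded to C and H → aldehyde.
  CO: –C(=O)– with carbon on both sides → ketone.
  CH(CHO): pendant –CHO: carbonyl C bonded to C and H → aldehyde.
  CH(CN): pendant –C≡N: nitrile.
  CH(NHCOCH3): pendant –NHC(=O)CH3: N bonded to a carbonyl → amide (not amine).
  CH(OCOCH3): pendant –OC(=O)CH3: an acyloxy group → ester.
  COOH: –COOH: carbonyl C bonded to –OH and C → carboxylic acid (the –OH is not a separate alcohol).

alcohol, aldehyde, amide, carboxylic acid, ester, ketone, nitrile, nitro, thiol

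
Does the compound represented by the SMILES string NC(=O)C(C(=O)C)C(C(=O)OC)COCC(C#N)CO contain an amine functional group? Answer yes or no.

no

–C(=O)NH2: carbonyl C bonded to C and to N → amide (the N is not a separate amine).
pendant –COCH3: carbonyl C bonded to two carbons → ketone.
pendant –COOCH3: carbonyl C bonded to C and –OCH3 → ester.
C–O–C with sp³ carbons on both sides and no adjacent C=O → ether.
pendant –C≡N: nitrile.
–OH on an sp³ carbon → alcohol.
In H2NCO, the nitrogen is bonded directly to a carbonyl carbon, making it part of an amide, not a free amine.
The groups actually present are: alcohol, amide, ester, ether, ketone, nitrile.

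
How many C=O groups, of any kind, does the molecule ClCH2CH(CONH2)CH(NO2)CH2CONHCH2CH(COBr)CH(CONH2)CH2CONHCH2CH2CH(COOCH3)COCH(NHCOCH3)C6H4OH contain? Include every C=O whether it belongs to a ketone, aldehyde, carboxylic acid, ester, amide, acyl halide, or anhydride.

8

CH(CONH2): amide, 1 C=O (running total 1).
CH2CONHCH2: amide, 1 C=O (running total 2).
CH(COBr): acyl halide, 1 C=O (running total 3).
CH(CONH2): amide, 1 C=O (running total 4).
CH2CONHCH2: amide, 1 C=O (running total 5).
CH(COOCH3): ester, 1 C=O (running total 6).
CO: ketone, 1 C=O (running total 7).
CH(NHCOCH3): amide, 1 C=O (running total 8).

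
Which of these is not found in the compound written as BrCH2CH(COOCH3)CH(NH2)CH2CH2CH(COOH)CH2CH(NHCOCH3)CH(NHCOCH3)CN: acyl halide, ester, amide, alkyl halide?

amide: present (CH(NHCOCH3) — pendant –NHC(=O)CH3: N bonded to a carbonyl → amide (not amine)).
alkyl halide: present (BrCH2 — halogen on an sp³ carbon → alkyl halide).
ester: present (CH(COOCH3) — pendant –COOCH3: carbonyl C bonded to C and –OCH3 → ester).
acyl halide: no segment matches this pattern.

acyl halide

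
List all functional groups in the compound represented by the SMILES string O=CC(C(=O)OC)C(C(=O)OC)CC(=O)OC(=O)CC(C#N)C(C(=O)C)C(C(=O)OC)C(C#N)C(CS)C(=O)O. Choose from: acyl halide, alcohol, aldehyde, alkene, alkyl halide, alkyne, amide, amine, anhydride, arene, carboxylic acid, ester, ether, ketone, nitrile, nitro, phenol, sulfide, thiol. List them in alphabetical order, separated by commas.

terminal –CHO: carbonyl C bonded to H and C → aldehyde.
pendant –COOCH3: carbonyl C bonded to C and –OCH3 → ester.
pendant –COOCH3: carbonyl C bonded to C and –OCH3 → ester.
two acyl groups sharing one oxygen, –C(=O)–O–C(=O)– → anhydride.
pendant –C≡N: nitrile.
pendant –COCH3: carbonyl C bonded to two carbons → ketone.
pendant –COOCH3: carbonyl C bonded to C and –OCH3 → ester.
pendant –C≡N: nitrile.
pendant –CH2SH → thiol.
–COOH: carbonyl C bonded to –OH and C → carboxylic acid (the –OH is not a separate alcohol).

aldehyde, anhydride, carboxylic acid, ester, ketone, nitrile, thiol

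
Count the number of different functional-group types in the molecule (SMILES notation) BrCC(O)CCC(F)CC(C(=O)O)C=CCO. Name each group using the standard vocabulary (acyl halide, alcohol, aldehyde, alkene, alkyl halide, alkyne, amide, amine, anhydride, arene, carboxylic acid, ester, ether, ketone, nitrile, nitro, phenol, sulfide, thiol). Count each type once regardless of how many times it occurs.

4

halogen on an sp³ carbon → alkyl halide.
–OH on an sp³ carbon → alcohol (secondary).
halogen on an sp³ carbon → alkyl halide.
pendant –COOH: carbonyl C bonded to C and –OH → carboxylic acid.
C=C double bond → alkene.
–OH on an sp³ carbon → alcohol.
Distinct types present: alcohol, alkene, alkyl halide, carboxylic acid.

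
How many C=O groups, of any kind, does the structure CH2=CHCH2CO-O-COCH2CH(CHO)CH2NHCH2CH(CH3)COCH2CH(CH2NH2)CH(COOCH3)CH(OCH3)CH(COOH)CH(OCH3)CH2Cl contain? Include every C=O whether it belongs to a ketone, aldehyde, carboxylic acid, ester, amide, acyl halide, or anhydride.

CH2CO-O-COCH2: anhydride, 2 C=O (running total 2).
CH(CHO): aldehyde, 1 C=O (running total 3).
CO: ketone, 1 C=O (running total 4).
CH(COOCH3): ester, 1 C=O (running total 5).
CH(COOH): carboxylic acid, 1 C=O (running total 6).

6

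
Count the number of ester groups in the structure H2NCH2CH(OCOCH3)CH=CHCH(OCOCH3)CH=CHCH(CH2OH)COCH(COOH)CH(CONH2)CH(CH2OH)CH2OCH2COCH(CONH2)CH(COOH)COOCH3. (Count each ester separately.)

3

Taking each segment in turn:
  H2NCH2: –NH2 on an sp³ carbon with no adjacent C=O → amine.
  CH(OCOCH3): pendant –OC(=O)CH3: an acyloxy group → ester.
  CH=CH: C=C double bond → alkene.
  CH(OCOCH3): pendant –OC(=O)CH3: an acyloxy group → ester.
  CH=CH: C=C double bond → alkene.
  CH(CH2OH): pendant –CH2OH on an sp³ backbone C → alcohol.
  CO: –C(=O)– with carbon on both sides → ketone.
  CH(COOH): pendant –COOH: carbonyl C bonded to C and –OH → carboxylic acid.
  CH(CONH2): pendant –CONH2: carbonyl C bonded to C and N → amide.
  CH(CH2OH): pendant –CH2OH on an sp³ backbone C → alcohol.
  CH2OCH2: C–O–C with sp³ carbons on both sides and no adjacent C=O → ether.
  CO: –C(=O)– with carbon on both sides → ketone.
  CH(CONH2): pendant –CONH2: carbonyl C bonded to C and N → amide.
  CH(COOH): pendant –COOH: carbonyl C bonded to C and –OH → carboxylic acid.
  COOCH3: –C(=O)OCH3: carbonyl C bonded to C and to –OCH3 → ester (not ketone + ether).
Ester appears at: CH(OCOCH3), CH(OCOCH3), COOCH3 → 3.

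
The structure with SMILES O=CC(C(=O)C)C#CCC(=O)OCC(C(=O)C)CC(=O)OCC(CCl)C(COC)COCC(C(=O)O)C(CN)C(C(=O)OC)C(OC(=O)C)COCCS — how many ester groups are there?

4

Taking each segment in turn:
  OHC: terminal –CHO: carbonyl C bonded to H and C → aldehyde.
  CH(COCH3): pendant –COCH3: carbonyl C bonded to two carbons → ketone.
  C≡C: C≡C triple bond → alkyne.
  CH2COOCH2: –C(=O)–O–C with C on the carbonyl side → ester.
  CH(COCH3): pendant –COCH3: carbonyl C bonded to two carbons → ketone.
  CH2COOCH2: –C(=O)–O–C with C on the carbonyl side → ester.
  CH(CH2Cl): pendant –CH2X: halogen on sp³ carbon → alkyl halide.
  CH(CH2OCH3): pendant –CH2OCH3: C–O–C linkage → ether.
  CH2OCH2: C–O–C with sp³ carbons on both sides and no adjacent C=O → ether.
  CH(COOH): pendant –COOH: carbonyl C bonded to C and –OH → carboxylic acid.
  CH(CH2NH2): pendant –CH2NH2: N on sp³ C, no adjacent C=O → amine.
  CH(COOCH3): pendant –COOCH3: carbonyl C bonded to C and –OCH3 → ester.
  CH(OCOCH3): pendant –OC(=O)CH3: an acyloxy group → ester.
  CH2OCH2: C–O–C with sp³ carbons on both sides and no adjacent C=O → ether.
  CH2SH: –SH on an sp³ carbon → thiol.
Ester appears at: CH2COOCH2, CH2COOCH2, CH(COOCH3), CH(OCOCH3) → 4.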